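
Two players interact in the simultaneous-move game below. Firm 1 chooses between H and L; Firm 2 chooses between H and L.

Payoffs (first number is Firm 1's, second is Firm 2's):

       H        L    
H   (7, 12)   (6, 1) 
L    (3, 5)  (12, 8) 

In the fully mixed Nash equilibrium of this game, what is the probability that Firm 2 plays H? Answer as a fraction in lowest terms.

Let q be the probability that Firm 2 plays H. In a completely mixed equilibrium, Firm 1 must be indifferent between H and L.
Firm 1's expected payoff from H is 7q + 6(1−q); from L it is 3q + 12(1−q).
Setting these equal: q + 6 = −9q + 12, so q = 3/5.

3/5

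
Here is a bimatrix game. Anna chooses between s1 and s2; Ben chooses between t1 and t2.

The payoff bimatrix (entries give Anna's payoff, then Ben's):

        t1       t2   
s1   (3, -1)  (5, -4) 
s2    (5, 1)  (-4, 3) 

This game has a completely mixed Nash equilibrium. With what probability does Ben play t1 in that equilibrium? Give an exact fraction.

9/11

Let q be the probability that Ben plays t1. In a completely mixed equilibrium, Anna must be indifferent between s1 and s2.
Anna's expected payoff from s1 is 3q + 5(1−q); from s2 it is 5q − 4(1−q).
Setting these equal: −2q + 5 = 9q − 4, so q = 9/11.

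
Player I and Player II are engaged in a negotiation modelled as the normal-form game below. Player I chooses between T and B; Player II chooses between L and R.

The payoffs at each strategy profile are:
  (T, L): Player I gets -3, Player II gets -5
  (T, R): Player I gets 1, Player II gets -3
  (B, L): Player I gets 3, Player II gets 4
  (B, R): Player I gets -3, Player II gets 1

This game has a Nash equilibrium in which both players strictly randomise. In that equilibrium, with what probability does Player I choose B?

2/5

Let x be the probability that Player I plays T. In a completely mixed equilibrium, Player II must be indifferent between L and R.
Player II's expected payoff from L is −5x + 4(1−x); from R it is −3x + (1−x).
Setting these equal: −9x + 4 = −4x + 1, so x = 3/5.
Therefore Player I plays B with probability 1 − 3/5 = 2/5.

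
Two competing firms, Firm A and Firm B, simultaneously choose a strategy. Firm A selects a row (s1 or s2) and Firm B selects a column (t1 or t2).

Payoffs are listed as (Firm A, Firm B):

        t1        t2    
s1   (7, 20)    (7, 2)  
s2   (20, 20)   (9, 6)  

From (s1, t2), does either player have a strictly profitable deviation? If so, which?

Both

Firm A at (s1, t2) earns 7; deviating to s2 yields 9 — a strict improvement.
Firm B earns 2; deviating to t1 yields 20 — a strict improvement.
Both Firm A and Firm B have strictly profitable deviations.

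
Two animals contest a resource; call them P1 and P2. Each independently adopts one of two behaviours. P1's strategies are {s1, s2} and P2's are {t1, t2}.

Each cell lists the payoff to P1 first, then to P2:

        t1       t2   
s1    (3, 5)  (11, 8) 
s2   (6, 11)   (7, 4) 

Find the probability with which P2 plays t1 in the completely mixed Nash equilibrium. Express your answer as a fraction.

Let c be the probability that P2 plays t1. In a completely mixed equilibrium, P1 must be indifferent between s1 and s2.
P1's expected payoff from s1 is 3c + 11(1−c); from s2 it is 6c + 7(1−c).
Setting these equal: −8c + 11 = −c + 7, so c = 4/7.

4/7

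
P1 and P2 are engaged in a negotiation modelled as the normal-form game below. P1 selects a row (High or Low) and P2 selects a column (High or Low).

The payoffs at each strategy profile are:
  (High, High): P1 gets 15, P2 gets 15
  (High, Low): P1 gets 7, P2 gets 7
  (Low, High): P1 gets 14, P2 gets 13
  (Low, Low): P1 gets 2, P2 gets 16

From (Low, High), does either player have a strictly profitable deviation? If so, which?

P1 at (Low, High) earns 14; deviating to High yields 15 — a strict improvement.
P2 earns 13; deviating to Low yields 16 — a strict improvement.
Both P1 and P2 have strictly profitable deviations.

Both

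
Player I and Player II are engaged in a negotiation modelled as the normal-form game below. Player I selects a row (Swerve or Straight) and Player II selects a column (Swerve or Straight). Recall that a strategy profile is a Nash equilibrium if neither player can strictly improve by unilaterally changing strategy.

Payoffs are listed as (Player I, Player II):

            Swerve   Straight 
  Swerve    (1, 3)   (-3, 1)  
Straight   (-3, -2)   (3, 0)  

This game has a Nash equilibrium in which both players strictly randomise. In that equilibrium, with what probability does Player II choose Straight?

2/5

Let y be the probability that Player II plays Swerve. In a completely mixed equilibrium, Player I must be indifferent between Swerve and Straight.
Player I's expected payoff from Swerve is y − 3(1−y); from Straight it is −3y + 3(1−y).
Setting these equal: 4y − 3 = −6y + 3, so y = 3/5.
Therefore Player II plays Straight with probability 1 − 3/5 = 2/5.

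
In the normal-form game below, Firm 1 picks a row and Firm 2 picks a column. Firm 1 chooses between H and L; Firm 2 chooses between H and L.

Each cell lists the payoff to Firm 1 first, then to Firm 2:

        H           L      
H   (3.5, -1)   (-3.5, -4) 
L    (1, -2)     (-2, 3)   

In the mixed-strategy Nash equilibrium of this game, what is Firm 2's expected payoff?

-11/8

First find x, the probability Firm 1 plays H, from Firm 2's indifference between H and L: −x − 2(1−x) = −4x + 3(1−x), giving x = 5/8.
Since Firm 2 is indifferent in equilibrium, Firm 2's expected payoff equals the payoff from either column against (5/8, 3/8). Using H: −(5/8) − 2(3/8) = -11/8.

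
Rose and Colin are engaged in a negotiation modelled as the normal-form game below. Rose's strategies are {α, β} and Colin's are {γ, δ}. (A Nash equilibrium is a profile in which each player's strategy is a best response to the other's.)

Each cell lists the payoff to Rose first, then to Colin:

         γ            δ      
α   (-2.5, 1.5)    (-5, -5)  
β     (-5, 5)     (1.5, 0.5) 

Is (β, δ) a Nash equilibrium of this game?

At (β, δ), Rose earns 1.5; switching to α would give -5, so Rose has no profitable deviation.
Colin earns 0.5; switching to γ would give 5, so Colin would deviate.
Since at least one player can profitably deviate, this is not a Nash equilibrium.

No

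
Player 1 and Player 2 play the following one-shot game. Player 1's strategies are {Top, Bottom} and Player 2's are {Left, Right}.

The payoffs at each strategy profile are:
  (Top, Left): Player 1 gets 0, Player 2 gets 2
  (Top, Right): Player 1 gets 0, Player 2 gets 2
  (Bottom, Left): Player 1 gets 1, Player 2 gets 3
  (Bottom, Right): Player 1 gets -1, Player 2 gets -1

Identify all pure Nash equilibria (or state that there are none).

(Top, Left): Player 1 prefers Bottom (1 > 0) — not an equilibrium.
(Top, Right): Player 1 gets 0 ≥ -1 from Bottom, and Player 2 gets 2 ≥ 2 from Left — Nash equilibrium.
(Bottom, Left): Player 1 gets 1 ≥ 0 from Top, and Player 2 gets 3 ≥ -1 from Right — Nash equilibrium.
(Bottom, Right): Player 1 prefers Top (0 > -1); Player 2 prefers Left (3 > -1) — not an equilibrium.

(Top, Right) and (Bottom, Left)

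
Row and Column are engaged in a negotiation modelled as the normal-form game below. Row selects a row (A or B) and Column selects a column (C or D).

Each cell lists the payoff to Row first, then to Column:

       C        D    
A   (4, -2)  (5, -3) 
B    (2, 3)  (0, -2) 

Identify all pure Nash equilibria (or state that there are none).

(A, C): Row gets 4 ≥ 2 from B, and Column gets -2 ≥ -3 from D — Nash equilibrium.
(A, D): Column prefers C (-2 > -3) — not an equilibrium.
(B, C): Row prefers A (4 > 2) — not an equilibrium.
(B, D): Row prefers A (5 > 0); Column prefers C (3 > -2) — not an equilibrium.

(A, C)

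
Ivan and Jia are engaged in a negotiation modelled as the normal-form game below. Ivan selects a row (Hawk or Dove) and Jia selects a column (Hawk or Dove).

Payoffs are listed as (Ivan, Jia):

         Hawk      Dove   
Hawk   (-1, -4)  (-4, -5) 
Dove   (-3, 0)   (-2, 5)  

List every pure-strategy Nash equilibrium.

(Hawk, Hawk): Ivan gets -1 ≥ -3 from Dove, and Jia gets -4 ≥ -5 from Dove — Nash equilibrium.
(Hawk, Dove): Ivan prefers Dove (-2 > -4); Jia prefers Hawk (-4 > -5) — not an equilibrium.
(Dove, Hawk): Ivan prefers Hawk (-1 > -3); Jia prefers Dove (5 > 0) — not an equilibrium.
(Dove, Dove): Ivan gets -2 ≥ -4 from Hawk, and Jia gets 5 ≥ 0 from Hawk — Nash equilibrium.

(Hawk, Hawk) and (Dove, Dove)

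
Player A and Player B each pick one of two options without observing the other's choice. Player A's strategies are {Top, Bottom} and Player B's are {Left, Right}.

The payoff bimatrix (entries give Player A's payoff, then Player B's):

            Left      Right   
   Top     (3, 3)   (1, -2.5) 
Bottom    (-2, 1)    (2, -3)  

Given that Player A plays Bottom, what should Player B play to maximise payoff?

Against Bottom, Player B earns 1 from Left and -3 from Right.
So Left is the best response.

Left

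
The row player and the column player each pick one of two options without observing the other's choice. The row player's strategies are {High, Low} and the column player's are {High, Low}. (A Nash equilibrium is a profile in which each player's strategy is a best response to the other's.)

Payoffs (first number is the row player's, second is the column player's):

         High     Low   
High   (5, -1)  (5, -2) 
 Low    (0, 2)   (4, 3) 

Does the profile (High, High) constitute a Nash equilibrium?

Yes

At (High, High), the row player earns 5; switching to Low would give 0, so the row player has no profitable deviation.
The column player earns -1; switching to Low would give -2, so the column player has no profitable deviation.
Neither player can gain by a unilateral deviation, so this profile is a Nash equilibrium.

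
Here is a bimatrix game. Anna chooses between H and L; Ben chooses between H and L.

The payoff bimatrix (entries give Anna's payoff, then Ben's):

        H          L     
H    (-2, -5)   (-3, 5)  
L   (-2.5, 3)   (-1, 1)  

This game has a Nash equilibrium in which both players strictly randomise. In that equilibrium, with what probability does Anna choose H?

Let x be the probability that Anna plays H. In a completely mixed equilibrium, Ben must be indifferent between H and L.
Ben's expected payoff from H is −5x + 3(1−x); from L it is 5x + (1−x).
Setting these equal: −8x + 3 = 4x + 1, so x = 1/6.

1/6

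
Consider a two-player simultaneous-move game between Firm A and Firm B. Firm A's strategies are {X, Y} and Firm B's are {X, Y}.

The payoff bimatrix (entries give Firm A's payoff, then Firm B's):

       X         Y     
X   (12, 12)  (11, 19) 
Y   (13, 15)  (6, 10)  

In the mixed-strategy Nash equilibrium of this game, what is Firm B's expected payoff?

First find p, the probability Firm A plays X, from Firm B's indifference between X and Y: 12p + 15(1−p) = 19p + 10(1−p), giving p = 5/12.
Since Firm B is indifferent in equilibrium, Firm B's expected payoff equals the payoff from either column against (5/12, 7/12). Using X: 12(5/12) + 15(7/12) = 55/4.

55/4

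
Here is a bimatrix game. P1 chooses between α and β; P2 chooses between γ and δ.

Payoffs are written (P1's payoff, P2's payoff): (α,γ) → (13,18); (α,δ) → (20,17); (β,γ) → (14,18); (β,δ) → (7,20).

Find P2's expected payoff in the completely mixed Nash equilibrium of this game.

18

First find p, the probability P1 plays α, from P2's indifference between γ and δ: 18p + 18(1−p) = 17p + 20(1−p), giving p = 2/3.
Since P2 is indifferent in equilibrium, P2's expected payoff equals the payoff from either column against (2/3, 1/3). Using γ: 18(2/3) + 18(1/3) = 18.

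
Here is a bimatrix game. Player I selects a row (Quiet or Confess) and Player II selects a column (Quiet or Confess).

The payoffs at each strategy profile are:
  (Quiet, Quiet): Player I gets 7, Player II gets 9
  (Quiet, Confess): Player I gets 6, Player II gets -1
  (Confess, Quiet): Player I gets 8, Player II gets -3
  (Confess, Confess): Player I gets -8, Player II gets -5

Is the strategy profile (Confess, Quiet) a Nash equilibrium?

At (Confess, Quiet), Player I earns 8; switching to Quiet would give 7, so Player I has no profitable deviation.
Player II earns -3; switching to Confess would give -5, so Player II has no profitable deviation.
Neither player can gain by a unilateral deviation, so this profile is a Nash equilibrium.

Yes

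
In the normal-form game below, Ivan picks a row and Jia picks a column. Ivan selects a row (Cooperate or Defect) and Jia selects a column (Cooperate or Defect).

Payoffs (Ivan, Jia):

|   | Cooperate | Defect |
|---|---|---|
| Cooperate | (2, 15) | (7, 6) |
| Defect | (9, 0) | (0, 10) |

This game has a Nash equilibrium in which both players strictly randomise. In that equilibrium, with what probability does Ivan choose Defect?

Let r be the probability that Ivan plays Cooperate. In a completely mixed equilibrium, Jia must be indifferent between Cooperate and Defect.
Jia's expected payoff from Cooperate is 15r; from Defect it is 6r + 10(1−r).
Setting these equal: 15r = −4r + 10, so r = 10/19.
Therefore Ivan plays Defect with probability 1 − 10/19 = 9/19.

9/19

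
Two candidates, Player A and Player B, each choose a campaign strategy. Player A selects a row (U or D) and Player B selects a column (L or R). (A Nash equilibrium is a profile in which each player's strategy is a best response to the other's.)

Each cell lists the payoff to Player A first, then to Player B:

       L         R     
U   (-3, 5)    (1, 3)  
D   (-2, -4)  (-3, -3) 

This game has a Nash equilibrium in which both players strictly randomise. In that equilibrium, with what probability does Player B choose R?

Let c be the probability that Player B plays L. In a completely mixed equilibrium, Player A must be indifferent between U and D.
Player A's expected payoff from U is −3c + (1−c); from D it is −2c − 3(1−c).
Setting these equal: −4c + 1 = c − 3, so c = 4/5.
Therefore Player B plays R with probability 1 − 4/5 = 1/5.

1/5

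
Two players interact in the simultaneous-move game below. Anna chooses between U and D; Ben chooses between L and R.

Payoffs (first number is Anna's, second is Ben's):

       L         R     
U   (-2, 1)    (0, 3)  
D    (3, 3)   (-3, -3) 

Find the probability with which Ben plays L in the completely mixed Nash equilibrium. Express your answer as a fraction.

3/8

Let c be the probability that Ben plays L. In a completely mixed equilibrium, Anna must be indifferent between U and D.
Anna's expected payoff from U is −2c; from D it is 3c − 3(1−c).
Setting these equal: −2c = 6c − 3, so c = 3/8.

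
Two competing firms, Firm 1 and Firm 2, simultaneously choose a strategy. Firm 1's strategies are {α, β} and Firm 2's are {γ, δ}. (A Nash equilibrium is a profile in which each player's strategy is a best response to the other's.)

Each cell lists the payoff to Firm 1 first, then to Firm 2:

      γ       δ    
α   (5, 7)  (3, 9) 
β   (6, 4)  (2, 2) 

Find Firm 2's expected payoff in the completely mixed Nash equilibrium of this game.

11/2

First find x, the probability Firm 1 plays α, from Firm 2's indifference between γ and δ: 7x + 4(1−x) = 9x + 2(1−x), giving x = 1/2.
Since Firm 2 is indifferent in equilibrium, Firm 2's expected payoff equals the payoff from either column against (1/2, 1/2). Using γ: 7(1/2) + 4(1/2) = 11/2.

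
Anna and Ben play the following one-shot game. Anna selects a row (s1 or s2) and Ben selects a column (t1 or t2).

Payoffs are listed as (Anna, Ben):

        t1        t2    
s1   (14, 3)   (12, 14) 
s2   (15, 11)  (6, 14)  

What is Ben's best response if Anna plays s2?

Against s2, Ben earns 11 from t1 and 14 from t2.
So t2 is the best response.

t2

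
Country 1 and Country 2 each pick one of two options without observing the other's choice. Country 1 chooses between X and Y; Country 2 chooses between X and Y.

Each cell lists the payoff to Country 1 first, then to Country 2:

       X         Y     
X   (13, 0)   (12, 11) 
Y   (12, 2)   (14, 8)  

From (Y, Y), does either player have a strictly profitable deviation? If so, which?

Country 1 at (Y, Y) earns 14; deviating to X yields 12 — not better.
Country 2 earns 8; deviating to X yields 2 — not better.
Neither player can strictly improve; the profile is a Nash equilibrium.

Neither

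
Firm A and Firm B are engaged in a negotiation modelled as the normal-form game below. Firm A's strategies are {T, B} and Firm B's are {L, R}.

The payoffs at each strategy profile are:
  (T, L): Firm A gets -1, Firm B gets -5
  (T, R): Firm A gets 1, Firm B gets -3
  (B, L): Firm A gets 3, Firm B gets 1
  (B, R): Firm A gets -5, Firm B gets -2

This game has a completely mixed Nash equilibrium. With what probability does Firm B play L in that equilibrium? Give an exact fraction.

3/5

Let c be the probability that Firm B plays L. In a completely mixed equilibrium, Firm A must be indifferent between T and B.
Firm A's expected payoff from T is −c + (1−c); from B it is 3c − 5(1−c).
Setting these equal: −2c + 1 = 8c − 5, so c = 3/5.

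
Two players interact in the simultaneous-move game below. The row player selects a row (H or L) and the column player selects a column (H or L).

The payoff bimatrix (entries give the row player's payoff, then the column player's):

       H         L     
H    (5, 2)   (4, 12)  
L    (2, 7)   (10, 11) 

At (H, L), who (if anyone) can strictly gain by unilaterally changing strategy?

The row player

The row player at (H, L) earns 4; deviating to L yields 10 — a strict improvement.
The column player earns 12; deviating to H yields 2 — not better.
Only the row player has a strictly profitable deviation.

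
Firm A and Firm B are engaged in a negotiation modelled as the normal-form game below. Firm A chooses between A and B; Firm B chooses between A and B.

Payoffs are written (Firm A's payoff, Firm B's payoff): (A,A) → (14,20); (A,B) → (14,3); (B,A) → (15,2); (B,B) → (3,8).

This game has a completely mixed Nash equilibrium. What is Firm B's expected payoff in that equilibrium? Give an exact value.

First find p, the probability Firm A plays A, from Firm B's indifference between A and B: 20p + 2(1−p) = 3p + 8(1−p), giving p = 6/23.
Since Firm B is indifferent in equilibrium, Firm B's expected payoff equals the payoff from either column against (6/23, 17/23). Using A: 20(6/23) + 2(17/23) = 154/23.

154/23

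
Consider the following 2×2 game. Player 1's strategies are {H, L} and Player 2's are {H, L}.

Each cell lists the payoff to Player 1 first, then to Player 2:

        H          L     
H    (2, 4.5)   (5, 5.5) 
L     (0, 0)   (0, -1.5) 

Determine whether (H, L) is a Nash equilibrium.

Yes

At (H, L), Player 1 earns 5; switching to L would give 0, so Player 1 has no profitable deviation.
Player 2 earns 5.5; switching to H would give 4.5, so Player 2 has no profitable deviation.
Neither player can gain by a unilateral deviation, so this profile is a Nash equilibrium.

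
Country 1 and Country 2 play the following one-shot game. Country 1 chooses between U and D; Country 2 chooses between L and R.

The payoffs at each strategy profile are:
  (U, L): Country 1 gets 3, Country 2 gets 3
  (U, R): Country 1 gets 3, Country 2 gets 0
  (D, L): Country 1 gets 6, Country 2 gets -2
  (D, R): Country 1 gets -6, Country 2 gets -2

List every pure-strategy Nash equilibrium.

(D, L)

(U, L): Country 1 prefers D (6 > 3) — not an equilibrium.
(U, R): Country 2 prefers L (3 > 0) — not an equilibrium.
(D, L): Country 1 gets 6 ≥ 3 from U, and Country 2 gets -2 ≥ -2 from R — Nash equilibrium.
(D, R): Country 1 prefers U (3 > -6) — not an equilibrium.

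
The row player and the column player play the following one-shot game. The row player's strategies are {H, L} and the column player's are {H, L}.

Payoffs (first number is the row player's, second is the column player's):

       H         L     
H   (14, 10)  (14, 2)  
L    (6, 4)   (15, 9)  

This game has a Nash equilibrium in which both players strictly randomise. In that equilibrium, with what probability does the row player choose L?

8/13

Let p be the probability that the row player plays H. In a completely mixed equilibrium, the column player must be indifferent between H and L.
The column player's expected payoff from H is 10p + 4(1−p); from L it is 2p + 9(1−p).
Setting these equal: 6p + 4 = −7p + 9, so p = 5/13.
Therefore the row player plays L with probability 1 − 5/13 = 8/13.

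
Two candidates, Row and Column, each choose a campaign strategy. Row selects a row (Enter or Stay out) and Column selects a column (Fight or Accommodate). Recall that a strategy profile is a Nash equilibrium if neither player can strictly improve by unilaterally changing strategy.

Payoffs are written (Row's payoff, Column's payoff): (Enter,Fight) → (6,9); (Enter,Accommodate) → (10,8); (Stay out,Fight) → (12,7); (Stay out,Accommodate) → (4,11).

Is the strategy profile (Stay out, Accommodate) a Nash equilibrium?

At (Stay out, Accommodate), Row earns 4; switching to Enter would give 10, so Row would deviate.
Column earns 11; switching to Fight would give 7, so Column has no profitable deviation.
Since at least one player can profitably deviate, this is not a Nash equilibrium.

No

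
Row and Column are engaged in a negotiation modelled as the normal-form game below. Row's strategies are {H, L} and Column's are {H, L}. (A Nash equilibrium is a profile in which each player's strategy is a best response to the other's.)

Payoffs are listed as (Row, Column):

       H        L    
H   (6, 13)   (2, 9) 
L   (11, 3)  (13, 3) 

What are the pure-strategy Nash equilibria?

(H, H): Row prefers L (11 > 6) — not an equilibrium.
(H, L): Row prefers L (13 > 2); Column prefers H (13 > 9) — not an equilibrium.
(L, H): Row gets 11 ≥ 6 from H, and Column gets 3 ≥ 3 from L — Nash equilibrium.
(L, L): Row gets 13 ≥ 2 from H, and Column gets 3 ≥ 3 from H — Nash equilibrium.

(L, H) and (L, L)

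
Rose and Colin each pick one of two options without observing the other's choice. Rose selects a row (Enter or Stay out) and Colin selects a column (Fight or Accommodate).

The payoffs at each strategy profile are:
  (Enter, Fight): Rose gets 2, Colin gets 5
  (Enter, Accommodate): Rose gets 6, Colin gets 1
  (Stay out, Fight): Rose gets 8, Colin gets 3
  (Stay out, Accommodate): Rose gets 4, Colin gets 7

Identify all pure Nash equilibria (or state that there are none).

(Enter, Fight): Rose prefers Stay out (8 > 2) — not an equilibrium.
(Enter, Accommodate): Colin prefers Fight (5 > 1) — not an equilibrium.
(Stay out, Fight): Colin prefers Accommodate (7 > 3) — not an equilibrium.
(Stay out, Accommodate): Rose prefers Enter (6 > 4) — not an equilibrium.

none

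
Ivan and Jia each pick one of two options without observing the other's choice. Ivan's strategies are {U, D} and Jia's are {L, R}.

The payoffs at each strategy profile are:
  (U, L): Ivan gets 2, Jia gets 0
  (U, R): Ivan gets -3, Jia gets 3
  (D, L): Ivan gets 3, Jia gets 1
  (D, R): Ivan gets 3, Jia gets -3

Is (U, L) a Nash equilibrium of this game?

No

At (U, L), Ivan earns 2; switching to D would give 3, so Ivan would deviate.
Jia earns 0; switching to R would give 3, so Jia would deviate.
Since at least one player can profitably deviate, this is not a Nash equilibrium.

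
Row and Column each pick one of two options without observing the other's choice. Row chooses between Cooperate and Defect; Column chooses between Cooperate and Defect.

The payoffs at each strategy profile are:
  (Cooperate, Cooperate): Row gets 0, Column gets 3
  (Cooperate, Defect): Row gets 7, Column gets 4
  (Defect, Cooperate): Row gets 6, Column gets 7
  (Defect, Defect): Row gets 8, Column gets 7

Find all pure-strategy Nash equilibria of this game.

(Defect, Cooperate) and (Defect, Defect)

(Cooperate, Cooperate): Row prefers Defect (6 > 0); Column prefers Defect (4 > 3) — not an equilibrium.
(Cooperate, Defect): Row prefers Defect (8 > 7) — not an equilibrium.
(Defect, Cooperate): Row gets 6 ≥ 0 from Cooperate, and Column gets 7 ≥ 7 from Defect — Nash equilibrium.
(Defect, Defect): Row gets 8 ≥ 7 from Cooperate, and Column gets 7 ≥ 7 from Cooperate — Nash equilibrium.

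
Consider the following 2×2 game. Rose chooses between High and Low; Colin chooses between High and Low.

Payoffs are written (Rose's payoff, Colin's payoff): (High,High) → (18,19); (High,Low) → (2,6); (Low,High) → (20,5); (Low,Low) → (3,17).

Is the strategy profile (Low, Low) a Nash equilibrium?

Yes

At (Low, Low), Rose earns 3; switching to High would give 2, so Rose has no profitable deviation.
Colin earns 17; switching to High would give 5, so Colin has no profitable deviation.
Neither player can gain by a unilateral deviation, so this profile is a Nash equilibrium.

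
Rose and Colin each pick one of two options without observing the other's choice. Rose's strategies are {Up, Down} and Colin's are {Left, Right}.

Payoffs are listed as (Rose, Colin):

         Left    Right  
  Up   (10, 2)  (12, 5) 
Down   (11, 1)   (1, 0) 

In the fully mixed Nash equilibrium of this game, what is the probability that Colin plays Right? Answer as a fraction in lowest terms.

1/12

Let c be the probability that Colin plays Left. In a completely mixed equilibrium, Rose must be indifferent between Up and Down.
Rose's expected payoff from Up is 10c + 12(1−c); from Down it is 11c + (1−c).
Setting these equal: −2c + 12 = 10c + 1, so c = 11/12.
Therefore Colin plays Right with probability 1 − 11/12 = 1/12.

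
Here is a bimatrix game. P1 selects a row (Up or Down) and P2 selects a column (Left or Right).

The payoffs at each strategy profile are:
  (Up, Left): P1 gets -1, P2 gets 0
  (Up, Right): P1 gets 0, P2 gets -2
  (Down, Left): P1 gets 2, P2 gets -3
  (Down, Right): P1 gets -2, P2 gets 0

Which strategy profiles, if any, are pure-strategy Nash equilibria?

(Up, Left): P1 prefers Down (2 > -1) — not an equilibrium.
(Up, Right): P2 prefers Left (0 > -2) — not an equilibrium.
(Down, Left): P2 prefers Right (0 > -3) — not an equilibrium.
(Down, Right): P1 prefers Up (0 > -2) — not an equilibrium.

none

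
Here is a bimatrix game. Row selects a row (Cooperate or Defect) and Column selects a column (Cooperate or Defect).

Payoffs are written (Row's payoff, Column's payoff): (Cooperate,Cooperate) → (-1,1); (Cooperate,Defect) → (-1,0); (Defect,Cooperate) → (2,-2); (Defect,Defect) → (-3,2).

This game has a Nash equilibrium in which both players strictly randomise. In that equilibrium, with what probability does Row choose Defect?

1/5

Let r be the probability that Row plays Cooperate. In a completely mixed equilibrium, Column must be indifferent between Cooperate and Defect.
Column's expected payoff from Cooperate is r − 2(1−r); from Defect it is 2(1−r).
Setting these equal: 3r − 2 = −2r + 2, so r = 4/5.
Therefore Row plays Defect with probability 1 − 4/5 = 1/5.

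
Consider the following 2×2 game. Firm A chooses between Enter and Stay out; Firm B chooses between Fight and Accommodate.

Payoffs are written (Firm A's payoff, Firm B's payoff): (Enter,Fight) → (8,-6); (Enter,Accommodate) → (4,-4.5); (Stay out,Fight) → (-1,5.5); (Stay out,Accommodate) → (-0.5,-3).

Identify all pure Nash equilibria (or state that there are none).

(Enter, Accommodate)

(Enter, Fight): Firm B prefers Accommodate (-4.5 > -6) — not an equilibrium.
(Enter, Accommodate): Firm A gets 4 ≥ -0.5 from Stay out, and Firm B gets -4.5 ≥ -6 from Fight — Nash equilibrium.
(Stay out, Fight): Firm A prefers Enter (8 > -1) — not an equilibrium.
(Stay out, Accommodate): Firm A prefers Enter (4 > -0.5); Firm B prefers Fight (5.5 > -3) — not an equilibrium.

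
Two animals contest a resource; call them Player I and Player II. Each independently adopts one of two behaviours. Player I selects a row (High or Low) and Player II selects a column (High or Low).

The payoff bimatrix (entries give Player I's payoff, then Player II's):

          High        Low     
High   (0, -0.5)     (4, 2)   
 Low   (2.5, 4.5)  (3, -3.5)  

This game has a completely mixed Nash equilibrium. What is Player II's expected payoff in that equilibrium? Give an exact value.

29/42

First find x, the probability Player I plays High, from Player II's indifference between High and Low: −0.5x + 4.5(1−x) = 2x − 3.5(1−x), giving x = 16/21.
Since Player II is indifferent in equilibrium, Player II's expected payoff equals the payoff from either column against (16/21, 5/21). Using High: −0.5(16/21) + 4.5(5/21) = 29/42.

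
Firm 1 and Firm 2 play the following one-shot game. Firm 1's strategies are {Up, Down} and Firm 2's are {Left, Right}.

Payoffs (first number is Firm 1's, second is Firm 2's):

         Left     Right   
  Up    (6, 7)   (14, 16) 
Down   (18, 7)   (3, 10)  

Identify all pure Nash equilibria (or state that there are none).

(Up, Right)

(Up, Left): Firm 1 prefers Down (18 > 6); Firm 2 prefers Right (16 > 7) — not an equilibrium.
(Up, Right): Firm 1 gets 14 ≥ 3 from Down, and Firm 2 gets 16 ≥ 7 from Left — Nash equilibrium.
(Down, Left): Firm 2 prefers Right (10 > 7) — not an equilibrium.
(Down, Right): Firm 1 prefers Up (14 > 3) — not an equilibrium.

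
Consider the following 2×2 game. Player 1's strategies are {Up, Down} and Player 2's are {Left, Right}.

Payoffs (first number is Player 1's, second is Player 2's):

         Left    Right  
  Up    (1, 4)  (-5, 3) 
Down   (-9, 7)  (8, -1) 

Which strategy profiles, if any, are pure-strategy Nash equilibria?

(Up, Left)

(Up, Left): Player 1 gets 1 ≥ -9 from Down, and Player 2 gets 4 ≥ 3 from Right — Nash equilibrium.
(Up, Right): Player 1 prefers Down (8 > -5); Player 2 prefers Left (4 > 3) — not an equilibrium.
(Down, Left): Player 1 prefers Up (1 > -9) — not an equilibrium.
(Down, Right): Player 2 prefers Left (7 > -1) — not an equilibrium.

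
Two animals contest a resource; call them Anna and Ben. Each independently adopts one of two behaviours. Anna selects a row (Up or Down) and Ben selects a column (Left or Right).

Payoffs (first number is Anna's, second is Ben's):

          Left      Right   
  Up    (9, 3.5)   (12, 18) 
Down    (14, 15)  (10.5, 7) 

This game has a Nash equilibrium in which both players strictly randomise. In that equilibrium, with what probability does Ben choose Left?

3/13

Let y be the probability that Ben plays Left. In a completely mixed equilibrium, Anna must be indifferent between Up and Down.
Anna's expected payoff from Up is 9y + 12(1−y); from Down it is 14y + 10.5(1−y).
Setting these equal: −3y + 12 = 3.5y + 10.5, so y = 3/13.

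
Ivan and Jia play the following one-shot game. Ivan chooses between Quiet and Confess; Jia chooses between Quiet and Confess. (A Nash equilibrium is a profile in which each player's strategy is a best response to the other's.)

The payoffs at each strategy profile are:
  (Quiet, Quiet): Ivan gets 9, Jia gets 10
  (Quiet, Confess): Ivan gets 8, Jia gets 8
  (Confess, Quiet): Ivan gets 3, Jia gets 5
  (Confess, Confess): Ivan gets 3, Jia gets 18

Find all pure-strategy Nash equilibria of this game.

(Quiet, Quiet): Ivan gets 9 ≥ 3 from Confess, and Jia gets 10 ≥ 8 from Confess — Nash equilibrium.
(Quiet, Confess): Jia prefers Quiet (10 > 8) — not an equilibrium.
(Confess, Quiet): Ivan prefers Quiet (9 > 3); Jia prefers Confess (18 > 5) — not an equilibrium.
(Confess, Confess): Ivan prefers Quiet (8 > 3) — not an equilibrium.

(Quiet, Quiet)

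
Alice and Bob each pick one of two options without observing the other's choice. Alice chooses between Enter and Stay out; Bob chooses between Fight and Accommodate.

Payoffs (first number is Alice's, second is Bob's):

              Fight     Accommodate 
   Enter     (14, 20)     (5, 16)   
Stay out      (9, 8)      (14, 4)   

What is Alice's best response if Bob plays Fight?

Against Fight, Alice earns 14 from Enter and 9 from Stay out.
So Enter is the best response.

Enter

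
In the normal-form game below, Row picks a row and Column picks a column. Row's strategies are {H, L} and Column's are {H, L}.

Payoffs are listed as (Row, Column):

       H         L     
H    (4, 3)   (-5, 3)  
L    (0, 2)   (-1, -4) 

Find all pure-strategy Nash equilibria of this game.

(H, H)

(H, H): Row gets 4 ≥ 0 from L, and Column gets 3 ≥ 3 from L — Nash equilibrium.
(H, L): Row prefers L (-1 > -5) — not an equilibrium.
(L, H): Row prefers H (4 > 0) — not an equilibrium.
(L, L): Column prefers H (2 > -4) — not an equilibrium.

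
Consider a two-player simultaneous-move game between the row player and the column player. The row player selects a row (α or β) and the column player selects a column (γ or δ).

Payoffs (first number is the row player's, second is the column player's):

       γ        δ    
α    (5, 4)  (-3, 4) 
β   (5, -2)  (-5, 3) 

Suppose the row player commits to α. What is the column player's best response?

Against α, the column player earns 4 from γ and 4 from δ.
So either strategy is a best response.

either — both γ and δ are best responses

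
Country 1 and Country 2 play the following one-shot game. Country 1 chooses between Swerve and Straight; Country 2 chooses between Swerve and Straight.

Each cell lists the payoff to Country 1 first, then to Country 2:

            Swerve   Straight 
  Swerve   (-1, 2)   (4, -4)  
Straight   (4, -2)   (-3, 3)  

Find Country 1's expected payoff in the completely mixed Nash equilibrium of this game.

First find y, the probability Country 2 plays Swerve, from Country 1's indifference between Swerve and Straight: −y + 4(1−y) = 4y − 3(1−y), giving y = 7/12.
Since Country 1 is indifferent in equilibrium, Country 1's expected payoff equals the payoff from either row against (7/12, 5/12). Using Swerve: −(7/12) + 4(5/12) = 13/12.

13/12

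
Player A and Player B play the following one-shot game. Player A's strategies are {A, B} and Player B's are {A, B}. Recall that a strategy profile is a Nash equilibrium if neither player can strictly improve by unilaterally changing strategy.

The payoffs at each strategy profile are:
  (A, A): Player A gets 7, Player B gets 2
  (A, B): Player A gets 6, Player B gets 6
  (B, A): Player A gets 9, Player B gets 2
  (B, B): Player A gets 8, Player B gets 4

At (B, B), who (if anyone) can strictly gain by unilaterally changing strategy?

Neither

Player A at (B, B) earns 8; deviating to A yields 6 — not better.
Player B earns 4; deviating to A yields 2 — not better.
Neither player can strictly improve; the profile is a Nash equilibrium.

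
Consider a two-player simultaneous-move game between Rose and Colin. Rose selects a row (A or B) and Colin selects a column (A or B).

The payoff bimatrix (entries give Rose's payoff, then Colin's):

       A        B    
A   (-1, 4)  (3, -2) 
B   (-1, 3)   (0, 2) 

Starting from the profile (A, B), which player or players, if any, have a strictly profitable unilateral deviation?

Rose at (A, B) earns 3; deviating to B yields 0 — not better.
Colin earns -2; deviating to A yields 4 — a strict improvement.
Only Colin has a strictly profitable deviation.

Colin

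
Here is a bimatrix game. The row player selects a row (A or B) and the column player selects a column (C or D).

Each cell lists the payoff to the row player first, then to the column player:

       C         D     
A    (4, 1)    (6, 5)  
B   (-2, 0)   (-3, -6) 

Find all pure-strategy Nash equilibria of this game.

(A, C): the column player prefers D (5 > 1) — not an equilibrium.
(A, D): the row player gets 6 ≥ -3 from B, and the column player gets 5 ≥ 1 from C — Nash equilibrium.
(B, C): the row player prefers A (4 > -2) — not an equilibrium.
(B, D): the row player prefers A (6 > -3); the column player prefers C (0 > -6) — not an equilibrium.

(A, D)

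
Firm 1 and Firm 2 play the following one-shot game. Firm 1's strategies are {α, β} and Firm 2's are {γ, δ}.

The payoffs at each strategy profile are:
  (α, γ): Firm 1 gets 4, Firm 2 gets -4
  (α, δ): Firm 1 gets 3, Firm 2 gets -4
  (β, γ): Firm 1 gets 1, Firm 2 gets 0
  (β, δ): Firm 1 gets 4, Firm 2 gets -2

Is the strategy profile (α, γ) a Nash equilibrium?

Yes

At (α, γ), Firm 1 earns 4; switching to β would give 1, so Firm 1 has no profitable deviation.
Firm 2 earns -4; switching to δ would give -4, so Firm 2 has no profitable deviation.
Neither player can gain by a unilateral deviation, so this profile is a Nash equilibrium.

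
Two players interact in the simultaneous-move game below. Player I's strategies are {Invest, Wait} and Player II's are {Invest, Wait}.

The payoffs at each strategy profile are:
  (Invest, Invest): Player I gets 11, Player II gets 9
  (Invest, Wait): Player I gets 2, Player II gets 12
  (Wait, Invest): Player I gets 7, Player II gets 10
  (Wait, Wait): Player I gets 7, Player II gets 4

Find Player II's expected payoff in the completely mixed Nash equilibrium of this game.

28/3

First find x, the probability Player I plays Invest, from Player II's indifference between Invest and Wait: 9x + 10(1−x) = 12x + 4(1−x), giving x = 2/3.
Since Player II is indifferent in equilibrium, Player II's expected payoff equals the payoff from either column against (2/3, 1/3). Using Invest: 9(2/3) + 10(1/3) = 28/3.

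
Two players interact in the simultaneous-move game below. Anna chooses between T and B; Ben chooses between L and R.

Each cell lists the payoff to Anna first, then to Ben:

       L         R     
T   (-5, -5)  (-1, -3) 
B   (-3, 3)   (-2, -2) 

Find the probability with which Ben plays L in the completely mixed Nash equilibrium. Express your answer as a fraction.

Let q be the probability that Ben plays L. In a completely mixed equilibrium, Anna must be indifferent between T and B.
Anna's expected payoff from T is −5q − (1−q); from B it is −3q − 2(1−q).
Setting these equal: −4q − 1 = −q − 2, so q = 1/3.

1/3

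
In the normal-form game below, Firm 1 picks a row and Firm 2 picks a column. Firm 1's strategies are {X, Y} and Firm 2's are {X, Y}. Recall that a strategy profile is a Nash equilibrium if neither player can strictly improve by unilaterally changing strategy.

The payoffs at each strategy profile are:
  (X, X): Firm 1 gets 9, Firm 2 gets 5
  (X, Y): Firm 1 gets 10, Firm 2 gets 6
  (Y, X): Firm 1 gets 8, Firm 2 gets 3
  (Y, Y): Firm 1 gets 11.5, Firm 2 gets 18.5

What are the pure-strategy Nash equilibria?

(Y, Y)

(X, X): Firm 2 prefers Y (6 > 5) — not an equilibrium.
(X, Y): Firm 1 prefers Y (11.5 > 10) — not an equilibrium.
(Y, X): Firm 1 prefers X (9 > 8); Firm 2 prefers Y (18.5 > 3) — not an equilibrium.
(Y, Y): Firm 1 gets 11.5 ≥ 10 from X, and Firm 2 gets 18.5 ≥ 3 from X — Nash equilibrium.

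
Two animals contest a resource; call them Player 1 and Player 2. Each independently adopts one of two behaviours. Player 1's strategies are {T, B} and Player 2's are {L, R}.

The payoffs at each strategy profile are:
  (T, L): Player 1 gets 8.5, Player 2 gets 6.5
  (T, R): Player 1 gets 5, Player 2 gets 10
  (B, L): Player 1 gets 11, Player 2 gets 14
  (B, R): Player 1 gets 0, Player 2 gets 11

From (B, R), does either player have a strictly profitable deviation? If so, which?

Both

Player 1 at (B, R) earns 0; deviating to T yields 5 — a strict improvement.
Player 2 earns 11; deviating to L yields 14 — a strict improvement.
Both Player 1 and Player 2 have strictly profitable deviations.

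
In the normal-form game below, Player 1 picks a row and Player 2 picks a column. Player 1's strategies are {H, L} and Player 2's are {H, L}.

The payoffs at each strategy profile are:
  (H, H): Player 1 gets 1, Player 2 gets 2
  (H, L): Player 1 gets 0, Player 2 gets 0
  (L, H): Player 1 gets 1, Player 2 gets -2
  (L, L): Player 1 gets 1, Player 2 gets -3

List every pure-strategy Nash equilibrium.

(H, H) and (L, H)

(H, H): Player 1 gets 1 ≥ 1 from L, and Player 2 gets 2 ≥ 0 from L — Nash equilibrium.
(H, L): Player 1 prefers L (1 > 0); Player 2 prefers H (2 > 0) — not an equilibrium.
(L, H): Player 1 gets 1 ≥ 1 from H, and Player 2 gets -2 ≥ -3 from L — Nash equilibrium.
(L, L): Player 2 prefers H (-2 > -3) — not an equilibrium.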